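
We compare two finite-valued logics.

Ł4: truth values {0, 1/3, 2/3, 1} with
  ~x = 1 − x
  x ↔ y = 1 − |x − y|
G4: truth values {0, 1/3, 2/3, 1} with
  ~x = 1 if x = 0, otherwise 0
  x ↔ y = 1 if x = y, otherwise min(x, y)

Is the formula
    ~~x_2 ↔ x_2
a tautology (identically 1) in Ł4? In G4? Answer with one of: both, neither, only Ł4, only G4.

only Ł4

In Ł4: every assignment gives 1 — tautology.
In G4: at x_2 = 1/3 the value is 1/3 — not a tautology.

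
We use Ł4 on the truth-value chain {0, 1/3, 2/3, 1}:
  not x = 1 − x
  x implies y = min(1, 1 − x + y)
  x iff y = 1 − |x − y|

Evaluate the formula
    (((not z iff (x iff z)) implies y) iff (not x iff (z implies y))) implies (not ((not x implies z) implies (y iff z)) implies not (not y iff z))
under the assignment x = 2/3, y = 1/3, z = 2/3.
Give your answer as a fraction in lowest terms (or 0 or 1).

not z = not 2/3 = 1/3
x iff z = 2/3 iff 2/3 = 1
not z iff (x iff z) = 1/3 iff 1 = 1/3
(not z iff (x iff z)) implies y = 1/3 implies 1/3 = 1
not x = not 2/3 = 1/3
z implies y = 2/3 implies 1/3 = 2/3
not x iff (z implies y) = 1/3 iff 2/3 = 2/3
((not z iff (x iff z)) implies y) iff (not x iff (z implies y)) = 1 iff 2/3 = 2/3
not x = not 2/3 = 1/3
not x implies z = 1/3 implies 2/3 = 1
y iff z = 1/3 iff 2/3 = 2/3
(not x implies z) implies (y iff z) = 1 implies 2/3 = 2/3
not ((not x implies z) implies (y iff z)) = not 2/3 = 1/3
not y = not 1/3 = 2/3
not y iff z = 2/3 iff 2/3 = 1
not (not y iff z) = not 1 = 0
not ((not x implies z) implies (y iff z)) implies not (not y iff z) = 1/3 implies 0 = 2/3
(((not z iff (x iff z)) implies y) iff (not x iff (z implies y))) implies (not ((not x implies z) implies (y iff z)) implies not (not y iff z)) = 2/3 implies 2/3 = 1

1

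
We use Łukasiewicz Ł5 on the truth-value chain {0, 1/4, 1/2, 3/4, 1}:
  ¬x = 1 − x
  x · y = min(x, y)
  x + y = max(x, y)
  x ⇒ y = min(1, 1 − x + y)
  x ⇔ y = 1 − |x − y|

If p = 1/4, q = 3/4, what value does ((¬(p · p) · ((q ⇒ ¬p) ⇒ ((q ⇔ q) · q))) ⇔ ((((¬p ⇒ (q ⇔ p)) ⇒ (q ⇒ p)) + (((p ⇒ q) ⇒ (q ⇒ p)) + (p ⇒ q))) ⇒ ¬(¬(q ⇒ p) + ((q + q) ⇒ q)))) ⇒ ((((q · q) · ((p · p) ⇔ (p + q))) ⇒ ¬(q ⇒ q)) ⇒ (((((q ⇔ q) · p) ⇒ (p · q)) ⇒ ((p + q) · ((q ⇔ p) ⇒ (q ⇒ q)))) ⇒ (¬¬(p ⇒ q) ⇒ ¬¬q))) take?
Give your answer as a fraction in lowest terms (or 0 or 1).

1

p · p = 1/4 · 1/4 = 1/4
¬(p · p) = ¬1/4 = 3/4
¬p = ¬1/4 = 3/4
q ⇒ ¬p = 3/4 ⇒ 3/4 = 1
q ⇔ q = 3/4 ⇔ 3/4 = 1
(q ⇔ q) · q = 1 · 3/4 = 3/4
(q ⇒ ¬p) ⇒ ((q ⇔ q) · q) = 1 ⇒ 3/4 = 3/4
¬(p · p) · ((q ⇒ ¬p) ⇒ ((q ⇔ q) · q)) = 3/4 · 3/4 = 3/4
¬p = ¬1/4 = 3/4
q ⇔ p = 3/4 ⇔ 1/4 = 1/2
¬p ⇒ (q ⇔ p) = 3/4 ⇒ 1/2 = 3/4
q ⇒ p = 3/4 ⇒ 1/4 = 1/2
(¬p ⇒ (q ⇔ p)) ⇒ (q ⇒ p) = 3/4 ⇒ 1/2 = 3/4
p ⇒ q = 1/4 ⇒ 3/4 = 1
q ⇒ p = 3/4 ⇒ 1/4 = 1/2
(p ⇒ q) ⇒ (q ⇒ p) = 1 ⇒ 1/2 = 1/2
p ⇒ q = 1/4 ⇒ 3/4 = 1
((p ⇒ q) ⇒ (q ⇒ p)) + (p ⇒ q) = 1/2 + 1 = 1
((¬p ⇒ (q ⇔ p)) ⇒ (q ⇒ p)) + (((p ⇒ q) ⇒ (q ⇒ p)) + (p ⇒ q)) = 3/4 + 1 = 1
q ⇒ p = 3/4 ⇒ 1/4 = 1/2
¬(q ⇒ p) = ¬1/2 = 1/2
q + q = 3/4 + 3/4 = 3/4
(q + q) ⇒ q = 3/4 ⇒ 3/4 = 1
¬(q ⇒ p) + ((q + q) ⇒ q) = 1/2 + 1 = 1
¬(¬(q ⇒ p) + ((q + q) ⇒ q)) = ¬1 = 0
(((¬p ⇒ (q ⇔ p)) ⇒ (q ⇒ p)) + (((p ⇒ q) ⇒ (q ⇒ p)) + (p ⇒ q))) ⇒ ¬(¬(q ⇒ p) + ((q + q) ⇒ q)) = 1 ⇒ 0 = 0
(¬(p · p) · ((q ⇒ ¬p) ⇒ ((q ⇔ q) · q))) ⇔ ((((¬p ⇒ (q ⇔ p)) ⇒ (q ⇒ p)) + (((p ⇒ q) ⇒ (q ⇒ p)) + (p ⇒ q))) ⇒ ¬(¬(q ⇒ p) + ((q + q) ⇒ q))) = 3/4 ⇔ 0 = 1/4
q · q = 3/4 · 3/4 = 3/4
p · p = 1/4 · 1/4 = 1/4
p + q = 1/4 + 3/4 = 3/4
(p · p) ⇔ (p + q) = 1/4 ⇔ 3/4 = 1/2
(q · q) · ((p · p) ⇔ (p + q)) = 3/4 · 1/2 = 1/2
q ⇒ q = 3/4 ⇒ 3/4 = 1
¬(q ⇒ q) = ¬1 = 0
((q · q) · ((p · p) ⇔ (p + q))) ⇒ ¬(q ⇒ q) = 1/2 ⇒ 0 = 1/2
q ⇔ q = 3/4 ⇔ 3/4 = 1
(q ⇔ q) · p = 1 · 1/4 = 1/4
p · q = 1/4 · 3/4 = 1/4
((q ⇔ q) · p) ⇒ (p · q) = 1/4 ⇒ 1/4 = 1
p + q = 1/4 + 3/4 = 3/4
q ⇔ p = 3/4 ⇔ 1/4 = 1/2
q ⇒ q = 3/4 ⇒ 3/4 = 1
(q ⇔ p) ⇒ (q ⇒ q) = 1/2 ⇒ 1 = 1
(p + q) · ((q ⇔ p) ⇒ (q ⇒ q)) = 3/4 · 1 = 3/4
(((q ⇔ q) · p) ⇒ (p · q)) ⇒ ((p + q) · ((q ⇔ p) ⇒ (q ⇒ q))) = 1 ⇒ 3/4 = 3/4
p ⇒ q = 1/4 ⇒ 3/4 = 1
¬(p ⇒ q) = ¬1 = 0
¬¬(p ⇒ q) = ¬0 = 1
¬q = ¬3/4 = 1/4
¬¬q = ¬1/4 = 3/4
¬¬(p ⇒ q) ⇒ ¬¬q = 1 ⇒ 3/4 = 3/4
((((q ⇔ q) · p) ⇒ (p · q)) ⇒ ((p + q) · ((q ⇔ p) ⇒ (q ⇒ q)))) ⇒ (¬¬(p ⇒ q) ⇒ ¬¬q) = 3/4 ⇒ 3/4 = 1
(((q · q) · ((p · p) ⇔ (p + q))) ⇒ ¬(q ⇒ q)) ⇒ (((((q ⇔ q) · p) ⇒ (p · q)) ⇒ ((p + q) · ((q ⇔ p) ⇒ (q ⇒ q)))) ⇒ (¬¬(p ⇒ q) ⇒ ¬¬q)) = 1/2 ⇒ 1 = 1
((¬(p · p) · ((q ⇒ ¬p) ⇒ ((q ⇔ q) · q))) ⇔ ((((¬p ⇒ (q ⇔ p)) ⇒ (q ⇒ p)) + (((p ⇒ q) ⇒ (q ⇒ p)) + (p ⇒ q))) ⇒ ¬(¬(q ⇒ p) + ((q + q) ⇒ q)))) ⇒ ((((q · q) · ((p · p) ⇔ (p + q))) ⇒ ¬(q ⇒ q)) ⇒ (((((q ⇔ q) · p) ⇒ (p · q)) ⇒ ((p + q) · ((q ⇔ p) ⇒ (q ⇒ q)))) ⇒ (¬¬(p ⇒ q) ⇒ ¬¬q))) = 1/4 ⇒ 1 = 1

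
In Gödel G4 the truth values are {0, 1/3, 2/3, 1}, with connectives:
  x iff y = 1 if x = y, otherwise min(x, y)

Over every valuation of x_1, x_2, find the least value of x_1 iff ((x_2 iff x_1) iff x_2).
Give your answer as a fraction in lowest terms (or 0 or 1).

Take x_1 = 1/3, x_2 = 0:
x_2 iff x_1 = 0 iff 1/3 = 0
(x_2 iff x_1) iff x_2 = 0 iff 0 = 1
x_1 iff ((x_2 iff x_1) iff x_2) = 1/3 iff 1 = 1/3
No assignment yields a value below 1/3, so this is the minimum.

1/3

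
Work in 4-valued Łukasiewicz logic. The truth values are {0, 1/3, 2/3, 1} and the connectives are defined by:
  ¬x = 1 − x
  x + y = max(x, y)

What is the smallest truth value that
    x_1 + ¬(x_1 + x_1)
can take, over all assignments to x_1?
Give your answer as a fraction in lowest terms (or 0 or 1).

2/3

Take x_1 = 1/3:
x_1 + x_1 = 1/3 + 1/3 = 1/3
¬(x_1 + x_1) = ¬1/3 = 2/3
x_1 + ¬(x_1 + x_1) = 1/3 + 2/3 = 2/3
No assignment yields a value below 2/3, so this is the minimum.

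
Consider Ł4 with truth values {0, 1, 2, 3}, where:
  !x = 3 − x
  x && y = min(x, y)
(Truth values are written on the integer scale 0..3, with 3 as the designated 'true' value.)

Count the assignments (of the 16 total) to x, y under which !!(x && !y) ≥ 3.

1

x = 0, y = 0 ↦ 0  <
x = 0, y = 1 ↦ 0  <
x = 0, y = 2 ↦ 0  <
x = 0, y = 3 ↦ 0  <
x = 1, y = 0 ↦ 1  <
x = 1, y = 1 ↦ 1  <
x = 1, y = 2 ↦ 1  <
x = 1, y = 3 ↦ 0  <
x = 2, y = 0 ↦ 2  <
x = 2, y = 1 ↦ 2  <
x = 2, y = 2 ↦ 1  <
x = 2, y = 3 ↦ 0  <
x = 3, y = 0 ↦ 3  ≥
x = 3, y = 1 ↦ 2  <
x = 3, y = 2 ↦ 1  <
x = 3, y = 3 ↦ 0  <
So 1 of the 16 assignments meets the threshold.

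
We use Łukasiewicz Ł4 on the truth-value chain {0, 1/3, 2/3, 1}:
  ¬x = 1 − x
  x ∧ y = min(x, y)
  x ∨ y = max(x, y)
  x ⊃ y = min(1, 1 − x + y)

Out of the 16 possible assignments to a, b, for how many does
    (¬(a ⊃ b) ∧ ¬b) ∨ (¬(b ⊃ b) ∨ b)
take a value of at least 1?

5

a = 0, b = 0 ↦ 0  <
a = 0, b = 1/3 ↦ 1/3  <
a = 0, b = 2/3 ↦ 2/3  <
a = 0, b = 1 ↦ 1  ≥
a = 1/3, b = 0 ↦ 1/3  <
a = 1/3, b = 1/3 ↦ 1/3  <
a = 1/3, b = 2/3 ↦ 2/3  <
a = 1/3, b = 1 ↦ 1  ≥
a = 2/3, b = 0 ↦ 2/3  <
a = 2/3, b = 1/3 ↦ 1/3  <
a = 2/3, b = 2/3 ↦ 2/3  <
a = 2/3, b = 1 ↦ 1  ≥
a = 1, b = 0 ↦ 1  ≥
a = 1, b = 1/3 ↦ 2/3  <
a = 1, b = 2/3 ↦ 2/3  <
a = 1, b = 1 ↦ 1  ≥
So 5 of the 16 assignments meet the threshold.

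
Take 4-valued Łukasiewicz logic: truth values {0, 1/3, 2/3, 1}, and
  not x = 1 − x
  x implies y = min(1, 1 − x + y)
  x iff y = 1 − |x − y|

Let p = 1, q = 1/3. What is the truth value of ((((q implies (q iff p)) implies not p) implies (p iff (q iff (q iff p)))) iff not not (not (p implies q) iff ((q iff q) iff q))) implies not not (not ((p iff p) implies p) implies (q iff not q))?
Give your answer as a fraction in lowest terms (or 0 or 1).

q iff p = 1/3 iff 1 = 1/3
q implies (q iff p) = 1/3 implies 1/3 = 1
not p = not 1 = 0
(q implies (q iff p)) implies not p = 1 implies 0 = 0
q iff p = 1/3 iff 1 = 1/3
q iff (q iff p) = 1/3 iff 1/3 = 1
p iff (q iff (q iff p)) = 1 iff 1 = 1
((q implies (q iff p)) implies not p) implies (p iff (q iff (q iff p))) = 0 implies 1 = 1
p implies q = 1 implies 1/3 = 1/3
not (p implies q) = not 1/3 = 2/3
q iff q = 1/3 iff 1/3 = 1
(q iff q) iff q = 1 iff 1/3 = 1/3
not (p implies q) iff ((q iff q) iff q) = 2/3 iff 1/3 = 2/3
not (not (p implies q) iff ((q iff q) iff q)) = not 2/3 = 1/3
not not (not (p implies q) iff ((q iff q) iff q)) = not 1/3 = 2/3
(((q implies (q iff p)) implies not p) implies (p iff (q iff (q iff p)))) iff not not (not (p implies q) iff ((q iff q) iff q)) = 1 iff 2/3 = 2/3
p iff p = 1 iff 1 = 1
(p iff p) implies p = 1 implies 1 = 1
not ((p iff p) implies p) = not 1 = 0
not q = not 1/3 = 2/3
q iff not q = 1/3 iff 2/3 = 2/3
not ((p iff p) implies p) implies (q iff not q) = 0 implies 2/3 = 1
not (not ((p iff p) implies p) implies (q iff not q)) = not 1 = 0
not not (not ((p iff p) implies p) implies (q iff not q)) = not 0 = 1
((((q implies (q iff p)) implies not p) implies (p iff (q iff (q iff p)))) iff not not (not (p implies q) iff ((q iff q) iff q))) implies not not (not ((p iff p) implies p) implies (q iff not q)) = 2/3 implies 1 = 1

1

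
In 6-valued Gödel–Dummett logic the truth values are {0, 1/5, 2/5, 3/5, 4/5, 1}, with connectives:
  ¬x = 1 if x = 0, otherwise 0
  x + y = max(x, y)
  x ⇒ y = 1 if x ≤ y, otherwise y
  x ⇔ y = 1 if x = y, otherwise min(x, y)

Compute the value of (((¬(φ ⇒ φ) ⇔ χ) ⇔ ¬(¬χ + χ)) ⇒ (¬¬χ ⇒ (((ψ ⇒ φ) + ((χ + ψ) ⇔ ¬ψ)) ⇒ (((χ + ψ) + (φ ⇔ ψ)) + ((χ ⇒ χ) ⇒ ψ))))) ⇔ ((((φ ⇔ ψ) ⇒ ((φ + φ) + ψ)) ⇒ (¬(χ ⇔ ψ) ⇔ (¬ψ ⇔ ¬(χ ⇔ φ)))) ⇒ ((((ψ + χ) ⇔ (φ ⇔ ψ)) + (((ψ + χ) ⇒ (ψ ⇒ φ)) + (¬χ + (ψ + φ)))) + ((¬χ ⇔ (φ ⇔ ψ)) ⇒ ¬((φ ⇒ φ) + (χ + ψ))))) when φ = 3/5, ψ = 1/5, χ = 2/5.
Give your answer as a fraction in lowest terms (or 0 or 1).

φ ⇒ φ = 3/5 ⇒ 3/5 = 1
¬(φ ⇒ φ) = ¬1 = 0
¬(φ ⇒ φ) ⇔ χ = 0 ⇔ 2/5 = 0
¬χ = ¬2/5 = 0
¬χ + χ = 0 + 2/5 = 2/5
¬(¬χ + χ) = ¬2/5 = 0
(¬(φ ⇒ φ) ⇔ χ) ⇔ ¬(¬χ + χ) = 0 ⇔ 0 = 1
¬χ = ¬2/5 = 0
¬¬χ = ¬0 = 1
ψ ⇒ φ = 1/5 ⇒ 3/5 = 1
χ + ψ = 2/5 + 1/5 = 2/5
¬ψ = ¬1/5 = 0
(χ + ψ) ⇔ ¬ψ = 2/5 ⇔ 0 = 0
(ψ ⇒ φ) + ((χ + ψ) ⇔ ¬ψ) = 1 + 0 = 1
χ + ψ = 2/5 + 1/5 = 2/5
φ ⇔ ψ = 3/5 ⇔ 1/5 = 1/5
(χ + ψ) + (φ ⇔ ψ) = 2/5 + 1/5 = 2/5
χ ⇒ χ = 2/5 ⇒ 2/5 = 1
(χ ⇒ χ) ⇒ ψ = 1 ⇒ 1/5 = 1/5
((χ + ψ) + (φ ⇔ ψ)) + ((χ ⇒ χ) ⇒ ψ) = 2/5 + 1/5 = 2/5
((ψ ⇒ φ) + ((χ + ψ) ⇔ ¬ψ)) ⇒ (((χ + ψ) + (φ ⇔ ψ)) + ((χ ⇒ χ) ⇒ ψ)) = 1 ⇒ 2/5 = 2/5
¬¬χ ⇒ (((ψ ⇒ φ) + ((χ + ψ) ⇔ ¬ψ)) ⇒ (((χ + ψ) + (φ ⇔ ψ)) + ((χ ⇒ χ) ⇒ ψ))) = 1 ⇒ 2/5 = 2/5
((¬(φ ⇒ φ) ⇔ χ) ⇔ ¬(¬χ + χ)) ⇒ (¬¬χ ⇒ (((ψ ⇒ φ) + ((χ + ψ) ⇔ ¬ψ)) ⇒ (((χ + ψ) + (φ ⇔ ψ)) + ((χ ⇒ χ) ⇒ ψ)))) = 1 ⇒ 2/5 = 2/5
φ ⇔ ψ = 3/5 ⇔ 1/5 = 1/5
φ + φ = 3/5 + 3/5 = 3/5
(φ + φ) + ψ = 3/5 + 1/5 = 3/5
(φ ⇔ ψ) ⇒ ((φ + φ) + ψ) = 1/5 ⇒ 3/5 = 1
χ ⇔ ψ = 2/5 ⇔ 1/5 = 1/5
¬(χ ⇔ ψ) = ¬1/5 = 0
¬ψ = ¬1/5 = 0
χ ⇔ φ = 2/5 ⇔ 3/5 = 2/5
¬(χ ⇔ φ) = ¬2/5 = 0
¬ψ ⇔ ¬(χ ⇔ φ) = 0 ⇔ 0 = 1
¬(χ ⇔ ψ) ⇔ (¬ψ ⇔ ¬(χ ⇔ φ)) = 0 ⇔ 1 = 0
((φ ⇔ ψ) ⇒ ((φ + φ) + ψ)) ⇒ (¬(χ ⇔ ψ) ⇔ (¬ψ ⇔ ¬(χ ⇔ φ))) = 1 ⇒ 0 = 0
ψ + χ = 1/5 + 2/5 = 2/5
φ ⇔ ψ = 3/5 ⇔ 1/5 = 1/5
(ψ + χ) ⇔ (φ ⇔ ψ) = 2/5 ⇔ 1/5 = 1/5
ψ + χ = 1/5 + 2/5 = 2/5
ψ ⇒ φ = 1/5 ⇒ 3/5 = 1
(ψ + χ) ⇒ (ψ ⇒ φ) = 2/5 ⇒ 1 = 1
¬χ = ¬2/5 = 0
ψ + φ = 1/5 + 3/5 = 3/5
¬χ + (ψ + φ) = 0 + 3/5 = 3/5
((ψ + χ) ⇒ (ψ ⇒ φ)) + (¬χ + (ψ + φ)) = 1 + 3/5 = 1
((ψ + χ) ⇔ (φ ⇔ ψ)) + (((ψ + χ) ⇒ (ψ ⇒ φ)) + (¬χ + (ψ + φ))) = 1/5 + 1 = 1
¬χ = ¬2/5 = 0
φ ⇔ ψ = 3/5 ⇔ 1/5 = 1/5
¬χ ⇔ (φ ⇔ ψ) = 0 ⇔ 1/5 = 0
φ ⇒ φ = 3/5 ⇒ 3/5 = 1
χ + ψ = 2/5 + 1/5 = 2/5
(φ ⇒ φ) + (χ + ψ) = 1 + 2/5 = 1
¬((φ ⇒ φ) + (χ + ψ)) = ¬1 = 0
(¬χ ⇔ (φ ⇔ ψ)) ⇒ ¬((φ ⇒ φ) + (χ + ψ)) = 0 ⇒ 0 = 1
(((ψ + χ) ⇔ (φ ⇔ ψ)) + (((ψ + χ) ⇒ (ψ ⇒ φ)) + (¬χ + (ψ + φ)))) + ((¬χ ⇔ (φ ⇔ ψ)) ⇒ ¬((φ ⇒ φ) + (χ + ψ))) = 1 + 1 = 1
(((φ ⇔ ψ) ⇒ ((φ + φ) + ψ)) ⇒ (¬(χ ⇔ ψ) ⇔ (¬ψ ⇔ ¬(χ ⇔ φ)))) ⇒ ((((ψ + χ) ⇔ (φ ⇔ ψ)) + (((ψ + χ) ⇒ (ψ ⇒ φ)) + (¬χ + (ψ + φ)))) + ((¬χ ⇔ (φ ⇔ ψ)) ⇒ ¬((φ ⇒ φ) + (χ + ψ)))) = 0 ⇒ 1 = 1
(((¬(φ ⇒ φ) ⇔ χ) ⇔ ¬(¬χ + χ)) ⇒ (¬¬χ ⇒ (((ψ ⇒ φ) + ((χ + ψ) ⇔ ¬ψ)) ⇒ (((χ + ψ) + (φ ⇔ ψ)) + ((χ ⇒ χ) ⇒ ψ))))) ⇔ ((((φ ⇔ ψ) ⇒ ((φ + φ) + ψ)) ⇒ (¬(χ ⇔ ψ) ⇔ (¬ψ ⇔ ¬(χ ⇔ φ)))) ⇒ ((((ψ + χ) ⇔ (φ ⇔ ψ)) + (((ψ + χ) ⇒ (ψ ⇒ φ)) + (¬χ + (ψ + φ)))) + ((¬χ ⇔ (φ ⇔ ψ)) ⇒ ¬((φ ⇒ φ) + (χ + ψ))))) = 2/5 ⇔ 1 = 2/5

2/5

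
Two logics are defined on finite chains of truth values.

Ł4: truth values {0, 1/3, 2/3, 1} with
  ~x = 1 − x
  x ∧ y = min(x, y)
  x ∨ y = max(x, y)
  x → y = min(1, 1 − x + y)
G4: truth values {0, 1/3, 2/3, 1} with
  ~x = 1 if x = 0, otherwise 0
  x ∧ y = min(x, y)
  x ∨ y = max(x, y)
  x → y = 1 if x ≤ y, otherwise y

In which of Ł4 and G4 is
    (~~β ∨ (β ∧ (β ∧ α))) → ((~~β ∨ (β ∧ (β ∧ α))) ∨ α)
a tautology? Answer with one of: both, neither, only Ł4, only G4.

both

In Ł4: every assignment gives 1 — tautology.
In G4: every assignment gives 1 — tautology.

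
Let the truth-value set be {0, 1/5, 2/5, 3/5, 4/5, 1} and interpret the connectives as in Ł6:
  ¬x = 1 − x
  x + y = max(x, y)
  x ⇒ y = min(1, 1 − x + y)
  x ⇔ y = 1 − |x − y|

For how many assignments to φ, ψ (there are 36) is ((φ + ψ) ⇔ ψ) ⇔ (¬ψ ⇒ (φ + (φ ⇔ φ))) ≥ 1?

21

value 1: 21 assignments (counts)
value 4/5: 5 assignments
value 3/5: 4 assignments
value 2/5: 3 assignments
value 1/5: 2 assignments
value 0: 1 assignment
So 21 of the 36 assignments meet the threshold.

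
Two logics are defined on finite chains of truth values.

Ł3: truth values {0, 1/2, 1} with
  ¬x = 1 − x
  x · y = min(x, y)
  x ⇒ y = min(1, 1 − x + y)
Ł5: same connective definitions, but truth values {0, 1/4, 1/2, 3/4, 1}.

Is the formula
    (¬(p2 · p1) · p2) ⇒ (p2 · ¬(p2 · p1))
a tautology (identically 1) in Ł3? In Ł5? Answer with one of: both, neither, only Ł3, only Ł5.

In Ł3: every assignment gives 1 — tautology.
In Ł5: every assignment gives 1 — tautology.

both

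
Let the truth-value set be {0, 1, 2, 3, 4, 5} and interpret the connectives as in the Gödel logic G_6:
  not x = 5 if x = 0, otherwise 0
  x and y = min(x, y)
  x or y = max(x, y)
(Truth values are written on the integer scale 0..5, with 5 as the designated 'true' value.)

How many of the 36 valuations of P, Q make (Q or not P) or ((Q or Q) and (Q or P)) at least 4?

16

value 5: 11 assignments (counts)
value 4: 5 assignments (counts)
value 3: 5 assignments
value 2: 5 assignments
value 1: 5 assignments
value 0: 5 assignments
So 16 of the 36 assignments meet the threshold.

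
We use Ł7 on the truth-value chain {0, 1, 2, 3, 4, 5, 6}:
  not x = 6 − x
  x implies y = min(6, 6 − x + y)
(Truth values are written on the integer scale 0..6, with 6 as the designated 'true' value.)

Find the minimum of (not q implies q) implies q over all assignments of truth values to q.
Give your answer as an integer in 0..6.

3

Take q = 3:
not q = not 3 = 3
not q implies q = 3 implies 3 = 6
(not q implies q) implies q = 6 implies 3 = 3
No assignment yields a value below 3, so this is the minimum.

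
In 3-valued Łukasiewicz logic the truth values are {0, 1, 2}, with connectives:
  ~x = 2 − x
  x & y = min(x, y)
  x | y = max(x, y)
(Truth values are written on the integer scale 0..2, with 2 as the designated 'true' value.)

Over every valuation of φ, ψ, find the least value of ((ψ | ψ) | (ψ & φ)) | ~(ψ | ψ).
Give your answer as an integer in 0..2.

Take φ = 0, ψ = 1:
ψ | ψ = 1 | 1 = 1
ψ & φ = 1 & 0 = 0
(ψ | ψ) | (ψ & φ) = 1 | 0 = 1
ψ | ψ = 1 | 1 = 1
~(ψ | ψ) = ~1 = 1
((ψ | ψ) | (ψ & φ)) | ~(ψ | ψ) = 1 | 1 = 1
No assignment yields a value below 1, so this is the minimum.

1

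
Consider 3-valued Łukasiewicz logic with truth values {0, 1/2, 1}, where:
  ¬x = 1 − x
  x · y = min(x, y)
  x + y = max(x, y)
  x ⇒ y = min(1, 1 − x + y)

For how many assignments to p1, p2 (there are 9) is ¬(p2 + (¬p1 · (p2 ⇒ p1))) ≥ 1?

p1 = 0, p2 = 0 ↦ 0  <
p1 = 0, p2 = 1/2 ↦ 1/2  <
p1 = 0, p2 = 1 ↦ 0  <
p1 = 1/2, p2 = 0 ↦ 1/2  <
p1 = 1/2, p2 = 1/2 ↦ 1/2  <
p1 = 1/2, p2 = 1 ↦ 0  <
p1 = 1, p2 = 0 ↦ 1  ≥
p1 = 1, p2 = 1/2 ↦ 1/2  <
p1 = 1, p2 = 1 ↦ 0  <
So 1 of the 9 assignments meets the threshold.

1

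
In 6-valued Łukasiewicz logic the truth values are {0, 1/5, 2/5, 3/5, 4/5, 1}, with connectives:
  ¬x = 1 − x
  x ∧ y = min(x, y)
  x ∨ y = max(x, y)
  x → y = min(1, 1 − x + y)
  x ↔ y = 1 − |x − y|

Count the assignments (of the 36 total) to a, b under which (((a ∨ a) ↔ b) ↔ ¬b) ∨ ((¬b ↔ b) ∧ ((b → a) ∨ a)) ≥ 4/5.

22

value 1: 8 assignments (counts)
value 4/5: 14 assignments (counts)
value 3/5: 4 assignments
value 2/5: 6 assignments
value 1/5: 2 assignments
value 0: 2 assignments
So 22 of the 36 assignments meet the threshold.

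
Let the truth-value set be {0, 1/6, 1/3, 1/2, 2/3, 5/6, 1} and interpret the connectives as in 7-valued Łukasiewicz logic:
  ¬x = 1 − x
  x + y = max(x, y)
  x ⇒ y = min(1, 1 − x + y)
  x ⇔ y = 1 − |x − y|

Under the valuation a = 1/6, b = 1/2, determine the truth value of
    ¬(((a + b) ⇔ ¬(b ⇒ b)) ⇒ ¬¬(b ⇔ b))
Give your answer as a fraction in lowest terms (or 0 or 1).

a + b = 1/6 + 1/2 = 1/2
b ⇒ b = 1/2 ⇒ 1/2 = 1
¬(b ⇒ b) = ¬1 = 0
(a + b) ⇔ ¬(b ⇒ b) = 1/2 ⇔ 0 = 1/2
b ⇔ b = 1/2 ⇔ 1/2 = 1
¬(b ⇔ b) = ¬1 = 0
¬¬(b ⇔ b) = ¬0 = 1
((a + b) ⇔ ¬(b ⇒ b)) ⇒ ¬¬(b ⇔ b) = 1/2 ⇒ 1 = 1
¬(((a + b) ⇔ ¬(b ⇒ b)) ⇒ ¬¬(b ⇔ b)) = ¬1 = 0

0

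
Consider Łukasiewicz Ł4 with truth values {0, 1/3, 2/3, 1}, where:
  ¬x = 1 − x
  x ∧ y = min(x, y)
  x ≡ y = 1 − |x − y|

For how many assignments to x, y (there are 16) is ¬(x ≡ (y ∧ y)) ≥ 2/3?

6

x = 0, y = 0 ↦ 0  <
x = 0, y = 1/3 ↦ 1/3  <
x = 0, y = 2/3 ↦ 2/3  ≥
x = 0, y = 1 ↦ 1  ≥
x = 1/3, y = 0 ↦ 1/3  <
x = 1/3, y = 1/3 ↦ 0  <
x = 1/3, y = 2/3 ↦ 1/3  <
x = 1/3, y = 1 ↦ 2/3  ≥
x = 2/3, y = 0 ↦ 2/3  ≥
x = 2/3, y = 1/3 ↦ 1/3  <
x = 2/3, y = 2/3 ↦ 0  <
x = 2/3, y = 1 ↦ 1/3  <
x = 1, y = 0 ↦ 1  ≥
x = 1, y = 1/3 ↦ 2/3  ≥
x = 1, y = 2/3 ↦ 1/3  <
x = 1, y = 1 ↦ 0  <
So 6 of the 16 assignments meet the threshold.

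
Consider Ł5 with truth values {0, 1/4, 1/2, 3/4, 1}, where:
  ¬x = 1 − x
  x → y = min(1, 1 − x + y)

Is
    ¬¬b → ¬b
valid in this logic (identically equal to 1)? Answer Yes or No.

Counterexample: take b = 3/4.
¬b = ¬3/4 = 1/4
¬¬b = ¬1/4 = 3/4
¬b = ¬3/4 = 1/4
¬¬b → ¬b = 3/4 → 1/4 = 1/2
This gives 1/2 ≠ 1.

No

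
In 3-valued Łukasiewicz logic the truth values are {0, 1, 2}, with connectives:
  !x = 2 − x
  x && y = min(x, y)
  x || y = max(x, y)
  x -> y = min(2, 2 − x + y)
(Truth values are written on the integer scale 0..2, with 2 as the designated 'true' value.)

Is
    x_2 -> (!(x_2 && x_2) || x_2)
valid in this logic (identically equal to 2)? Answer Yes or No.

x_2 = 0 ↦ 2
x_2 = 1 ↦ 2
x_2 = 2 ↦ 2
Every assignment gives a value ≥ 2.

Yes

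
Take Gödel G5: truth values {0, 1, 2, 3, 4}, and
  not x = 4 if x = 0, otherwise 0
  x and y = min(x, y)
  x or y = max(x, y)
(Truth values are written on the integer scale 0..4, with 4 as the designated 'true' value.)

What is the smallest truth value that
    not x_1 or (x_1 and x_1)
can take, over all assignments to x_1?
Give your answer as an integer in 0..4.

1

Take x_1 = 1:
not x_1 = not 1 = 0
x_1 and x_1 = 1 and 1 = 1
not x_1 or (x_1 and x_1) = 0 or 1 = 1
No assignment yields a value below 1, so this is the minimum.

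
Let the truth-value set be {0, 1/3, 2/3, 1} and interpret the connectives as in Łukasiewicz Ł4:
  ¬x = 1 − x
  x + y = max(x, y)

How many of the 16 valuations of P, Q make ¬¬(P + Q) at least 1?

7

P = 0, Q = 0 ↦ 0  <
P = 0, Q = 1/3 ↦ 1/3  <
P = 0, Q = 2/3 ↦ 2/3  <
P = 0, Q = 1 ↦ 1  ≥
P = 1/3, Q = 0 ↦ 1/3  <
P = 1/3, Q = 1/3 ↦ 1/3  <
P = 1/3, Q = 2/3 ↦ 2/3  <
P = 1/3, Q = 1 ↦ 1  ≥
P = 2/3, Q = 0 ↦ 2/3  <
P = 2/3, Q = 1/3 ↦ 2/3  <
P = 2/3, Q = 2/3 ↦ 2/3  <
P = 2/3, Q = 1 ↦ 1  ≥
P = 1, Q = 0 ↦ 1  ≥
P = 1, Q = 1/3 ↦ 1  ≥
P = 1, Q = 2/3 ↦ 1  ≥
P = 1, Q = 1 ↦ 1  ≥
So 7 of the 16 assignments meet the threshold.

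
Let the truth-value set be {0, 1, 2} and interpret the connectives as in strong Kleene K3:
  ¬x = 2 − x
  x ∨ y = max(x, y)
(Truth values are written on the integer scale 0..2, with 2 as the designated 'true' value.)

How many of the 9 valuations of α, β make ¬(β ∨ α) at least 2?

1

α = 0, β = 0 ↦ 2  ≥
α = 0, β = 1 ↦ 1  <
α = 0, β = 2 ↦ 0  <
α = 1, β = 0 ↦ 1  <
α = 1, β = 1 ↦ 1  <
α = 1, β = 2 ↦ 0  <
α = 2, β = 0 ↦ 0  <
α = 2, β = 1 ↦ 0  <
α = 2, β = 2 ↦ 0  <
So 1 of the 9 assignments meets the threshold.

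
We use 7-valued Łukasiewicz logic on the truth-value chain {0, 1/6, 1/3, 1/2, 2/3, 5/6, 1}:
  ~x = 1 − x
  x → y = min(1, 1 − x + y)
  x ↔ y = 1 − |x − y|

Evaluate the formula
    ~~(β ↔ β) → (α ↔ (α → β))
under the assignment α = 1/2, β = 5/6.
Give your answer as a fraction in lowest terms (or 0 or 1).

β ↔ β = 5/6 ↔ 5/6 = 1
~(β ↔ β) = ~1 = 0
~~(β ↔ β) = ~0 = 1
α → β = 1/2 → 5/6 = 1
α ↔ (α → β) = 1/2 ↔ 1 = 1/2
~~(β ↔ β) → (α ↔ (α → β)) = 1 → 1/2 = 1/2

1/2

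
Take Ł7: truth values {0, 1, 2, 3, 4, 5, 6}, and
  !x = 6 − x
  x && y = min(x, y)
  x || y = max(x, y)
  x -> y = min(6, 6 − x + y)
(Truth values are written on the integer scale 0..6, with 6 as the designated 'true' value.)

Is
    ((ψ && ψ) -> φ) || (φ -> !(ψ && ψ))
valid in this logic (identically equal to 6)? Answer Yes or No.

Counterexample: take φ = 1, ψ = 6.
ψ && ψ = 6 && 6 = 6
(ψ && ψ) -> φ = 6 -> 1 = 1
ψ && ψ = 6 && 6 = 6
!(ψ && ψ) = !6 = 0
φ -> !(ψ && ψ) = 1 -> 0 = 5
((ψ && ψ) -> φ) || (φ -> !(ψ && ψ)) = 1 || 5 = 5
This gives 5 ≠ 6.

No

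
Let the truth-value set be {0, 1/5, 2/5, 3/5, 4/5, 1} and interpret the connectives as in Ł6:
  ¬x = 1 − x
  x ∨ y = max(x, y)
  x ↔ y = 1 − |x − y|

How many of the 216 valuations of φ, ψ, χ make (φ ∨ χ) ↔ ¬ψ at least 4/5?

96

value 1: 36 assignments (counts)
value 4/5: 60 assignments (counts)
value 3/5: 48 assignments
value 2/5: 36 assignments
value 1/5: 24 assignments
value 0: 12 assignments
So 96 of the 216 assignments meet the threshold.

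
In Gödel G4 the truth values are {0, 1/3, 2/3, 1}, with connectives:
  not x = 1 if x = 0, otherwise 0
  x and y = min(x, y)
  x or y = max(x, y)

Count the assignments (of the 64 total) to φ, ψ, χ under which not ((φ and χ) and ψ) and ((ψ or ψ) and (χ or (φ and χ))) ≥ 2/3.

value 1: 1 assignment (counts)
value 2/3: 3 assignments (counts)
value 1/3: 5 assignments
value 0: 55 assignments
So 4 of the 64 assignments meet the threshold.

4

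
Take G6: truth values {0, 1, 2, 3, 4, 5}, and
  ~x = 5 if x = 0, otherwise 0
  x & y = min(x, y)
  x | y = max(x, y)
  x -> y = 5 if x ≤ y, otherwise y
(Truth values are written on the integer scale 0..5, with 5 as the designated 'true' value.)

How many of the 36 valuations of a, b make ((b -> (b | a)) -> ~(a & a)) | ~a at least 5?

6

value 5: 6 assignments (counts)
value 0: 30 assignments
So 6 of the 36 assignments meet the threshold.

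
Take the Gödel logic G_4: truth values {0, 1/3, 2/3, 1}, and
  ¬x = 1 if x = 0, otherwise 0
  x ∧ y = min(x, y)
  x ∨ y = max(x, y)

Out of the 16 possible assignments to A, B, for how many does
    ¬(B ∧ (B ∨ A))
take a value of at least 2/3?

4

A = 0, B = 0 ↦ 1  ≥
A = 0, B = 1/3 ↦ 0  <
A = 0, B = 2/3 ↦ 0  <
A = 0, B = 1 ↦ 0  <
A = 1/3, B = 0 ↦ 1  ≥
A = 1/3, B = 1/3 ↦ 0  <
A = 1/3, B = 2/3 ↦ 0  <
A = 1/3, B = 1 ↦ 0  <
A = 2/3, B = 0 ↦ 1  ≥
A = 2/3, B = 1/3 ↦ 0  <
A = 2/3, B = 2/3 ↦ 0  <
A = 2/3, B = 1 ↦ 0  <
A = 1, B = 0 ↦ 1  ≥
A = 1, B = 1/3 ↦ 0  <
A = 1, B = 2/3 ↦ 0  <
A = 1, B = 1 ↦ 0  <
So 4 of the 16 assignments meet the threshold.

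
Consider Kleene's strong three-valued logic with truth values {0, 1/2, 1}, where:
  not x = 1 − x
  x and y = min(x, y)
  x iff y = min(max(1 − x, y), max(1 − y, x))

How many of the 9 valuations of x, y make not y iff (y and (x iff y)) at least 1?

x = 0, y = 0 ↦ 0  <
x = 0, y = 1/2 ↦ 1/2  <
x = 0, y = 1 ↦ 1  ≥
x = 1/2, y = 0 ↦ 0  <
x = 1/2, y = 1/2 ↦ 1/2  <
x = 1/2, y = 1 ↦ 1/2  <
x = 1, y = 0 ↦ 0  <
x = 1, y = 1/2 ↦ 1/2  <
x = 1, y = 1 ↦ 0  <
So 1 of the 9 assignments meets the threshold.

1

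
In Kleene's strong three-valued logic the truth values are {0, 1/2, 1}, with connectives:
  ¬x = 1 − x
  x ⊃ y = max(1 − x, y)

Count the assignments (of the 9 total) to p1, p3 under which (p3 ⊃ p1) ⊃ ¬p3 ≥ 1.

p1 = 0, p3 = 0 ↦ 1  ≥
p1 = 0, p3 = 1/2 ↦ 1/2  <
p1 = 0, p3 = 1 ↦ 1  ≥
p1 = 1/2, p3 = 0 ↦ 1  ≥
p1 = 1/2, p3 = 1/2 ↦ 1/2  <
p1 = 1/2, p3 = 1 ↦ 1/2  <
p1 = 1, p3 = 0 ↦ 1  ≥
p1 = 1, p3 = 1/2 ↦ 1/2  <
p1 = 1, p3 = 1 ↦ 0  <
So 4 of the 9 assignments meet the threshold.

4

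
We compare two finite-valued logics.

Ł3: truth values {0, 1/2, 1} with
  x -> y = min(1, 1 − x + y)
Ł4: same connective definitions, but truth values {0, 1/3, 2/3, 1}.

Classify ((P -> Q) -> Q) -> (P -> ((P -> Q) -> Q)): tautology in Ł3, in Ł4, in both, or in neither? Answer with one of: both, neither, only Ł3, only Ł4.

both

In Ł3: every assignment gives 1 — tautology.
In Ł4: every assignment gives 1 — tautology.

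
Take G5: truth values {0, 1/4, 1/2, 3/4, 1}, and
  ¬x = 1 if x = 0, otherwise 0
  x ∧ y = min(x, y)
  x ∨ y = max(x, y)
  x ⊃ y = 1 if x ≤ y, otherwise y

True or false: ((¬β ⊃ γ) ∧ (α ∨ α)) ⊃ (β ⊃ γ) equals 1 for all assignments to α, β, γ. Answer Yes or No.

Counterexample: take α = 1/4, β = 1/4, γ = 0.
¬β = ¬1/4 = 0
¬β ⊃ γ = 0 ⊃ 0 = 1
α ∨ α = 1/4 ∨ 1/4 = 1/4
(¬β ⊃ γ) ∧ (α ∨ α) = 1 ∧ 1/4 = 1/4
β ⊃ γ = 1/4 ⊃ 0 = 0
((¬β ⊃ γ) ∧ (α ∨ α)) ⊃ (β ⊃ γ) = 1/4 ⊃ 0 = 0
This gives 0 ≠ 1.

No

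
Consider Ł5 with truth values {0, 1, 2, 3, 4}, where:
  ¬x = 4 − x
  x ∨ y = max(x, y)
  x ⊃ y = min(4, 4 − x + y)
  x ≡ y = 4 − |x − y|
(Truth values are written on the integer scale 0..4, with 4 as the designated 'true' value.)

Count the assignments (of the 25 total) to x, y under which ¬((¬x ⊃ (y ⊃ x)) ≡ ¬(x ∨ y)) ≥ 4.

value 4: 7 assignments (counts)
value 3: 5 assignments
value 2: 6 assignments
value 1: 2 assignments
value 0: 5 assignments
So 7 of the 25 assignments meet the threshold.

7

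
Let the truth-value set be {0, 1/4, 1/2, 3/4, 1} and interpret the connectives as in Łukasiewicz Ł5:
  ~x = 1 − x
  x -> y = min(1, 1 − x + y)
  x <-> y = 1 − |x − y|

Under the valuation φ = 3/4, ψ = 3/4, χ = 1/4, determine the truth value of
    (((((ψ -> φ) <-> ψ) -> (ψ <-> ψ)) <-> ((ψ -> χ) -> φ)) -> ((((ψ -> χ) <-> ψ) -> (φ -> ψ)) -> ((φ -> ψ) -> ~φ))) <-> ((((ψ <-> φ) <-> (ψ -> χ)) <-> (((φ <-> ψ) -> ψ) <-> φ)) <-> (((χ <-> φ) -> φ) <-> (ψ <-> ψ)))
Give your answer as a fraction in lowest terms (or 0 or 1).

3/4

ψ -> φ = 3/4 -> 3/4 = 1
(ψ -> φ) <-> ψ = 1 <-> 3/4 = 3/4
ψ <-> ψ = 3/4 <-> 3/4 = 1
((ψ -> φ) <-> ψ) -> (ψ <-> ψ) = 3/4 -> 1 = 1
ψ -> χ = 3/4 -> 1/4 = 1/2
(ψ -> χ) -> φ = 1/2 -> 3/4 = 1
(((ψ -> φ) <-> ψ) -> (ψ <-> ψ)) <-> ((ψ -> χ) -> φ) = 1 <-> 1 = 1
ψ -> χ = 3/4 -> 1/4 = 1/2
(ψ -> χ) <-> ψ = 1/2 <-> 3/4 = 3/4
φ -> ψ = 3/4 -> 3/4 = 1
((ψ -> χ) <-> ψ) -> (φ -> ψ) = 3/4 -> 1 = 1
φ -> ψ = 3/4 -> 3/4 = 1
~φ = ~3/4 = 1/4
(φ -> ψ) -> ~φ = 1 -> 1/4 = 1/4
(((ψ -> χ) <-> ψ) -> (φ -> ψ)) -> ((φ -> ψ) -> ~φ) = 1 -> 1/4 = 1/4
((((ψ -> φ) <-> ψ) -> (ψ <-> ψ)) <-> ((ψ -> χ) -> φ)) -> ((((ψ -> χ) <-> ψ) -> (φ -> ψ)) -> ((φ -> ψ) -> ~φ)) = 1 -> 1/4 = 1/4
ψ <-> φ = 3/4 <-> 3/4 = 1
ψ -> χ = 3/4 -> 1/4 = 1/2
(ψ <-> φ) <-> (ψ -> χ) = 1 <-> 1/2 = 1/2
φ <-> ψ = 3/4 <-> 3/4 = 1
(φ <-> ψ) -> ψ = 1 -> 3/4 = 3/4
((φ <-> ψ) -> ψ) <-> φ = 3/4 <-> 3/4 = 1
((ψ <-> φ) <-> (ψ -> χ)) <-> (((φ <-> ψ) -> ψ) <-> φ) = 1/2 <-> 1 = 1/2
χ <-> φ = 1/4 <-> 3/4 = 1/2
(χ <-> φ) -> φ = 1/2 -> 3/4 = 1
ψ <-> ψ = 3/4 <-> 3/4 = 1
((χ <-> φ) -> φ) <-> (ψ <-> ψ) = 1 <-> 1 = 1
(((ψ <-> φ) <-> (ψ -> χ)) <-> (((φ <-> ψ) -> ψ) <-> φ)) <-> (((χ <-> φ) -> φ) <-> (ψ <-> ψ)) = 1/2 <-> 1 = 1/2
(((((ψ -> φ) <-> ψ) -> (ψ <-> ψ)) <-> ((ψ -> χ) -> φ)) -> ((((ψ -> χ) <-> ψ) -> (φ -> ψ)) -> ((φ -> ψ) -> ~φ))) <-> ((((ψ <-> φ) <-> (ψ -> χ)) <-> (((φ <-> ψ) -> ψ) <-> φ)) <-> (((χ <-> φ) -> φ) <-> (ψ <-> ψ))) = 1/4 <-> 1/2 = 3/4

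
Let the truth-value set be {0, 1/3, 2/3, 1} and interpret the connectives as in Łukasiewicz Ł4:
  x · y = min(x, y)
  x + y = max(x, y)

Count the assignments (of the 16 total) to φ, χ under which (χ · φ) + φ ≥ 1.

φ = 0, χ = 0 ↦ 0  <
φ = 0, χ = 1/3 ↦ 0  <
φ = 0, χ = 2/3 ↦ 0  <
φ = 0, χ = 1 ↦ 0  <
φ = 1/3, χ = 0 ↦ 1/3  <
φ = 1/3, χ = 1/3 ↦ 1/3  <
φ = 1/3, χ = 2/3 ↦ 1/3  <
φ = 1/3, χ = 1 ↦ 1/3  <
φ = 2/3, χ = 0 ↦ 2/3  <
φ = 2/3, χ = 1/3 ↦ 2/3  <
φ = 2/3, χ = 2/3 ↦ 2/3  <
φ = 2/3, χ = 1 ↦ 2/3  <
φ = 1, χ = 0 ↦ 1  ≥
φ = 1, χ = 1/3 ↦ 1  ≥
φ = 1, χ = 2/3 ↦ 1  ≥
φ = 1, χ = 1 ↦ 1  ≥
So 4 of the 16 assignments meet the threshold.

4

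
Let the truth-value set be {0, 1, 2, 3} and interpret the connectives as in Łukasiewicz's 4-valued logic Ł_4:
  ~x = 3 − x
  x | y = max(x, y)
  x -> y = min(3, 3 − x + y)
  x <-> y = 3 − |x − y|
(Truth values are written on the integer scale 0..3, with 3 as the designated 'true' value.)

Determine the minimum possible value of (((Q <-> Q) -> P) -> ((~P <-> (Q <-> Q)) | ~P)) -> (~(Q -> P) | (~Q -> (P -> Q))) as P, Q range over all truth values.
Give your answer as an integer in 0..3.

Take P = 1, Q = 0:
Q <-> Q = 0 <-> 0 = 3
(Q <-> Q) -> P = 3 -> 1 = 1
~P = ~1 = 2
Q <-> Q = 0 <-> 0 = 3
~P <-> (Q <-> Q) = 2 <-> 3 = 2
~P = ~1 = 2
(~P <-> (Q <-> Q)) | ~P = 2 | 2 = 2
((Q <-> Q) -> P) -> ((~P <-> (Q <-> Q)) | ~P) = 1 -> 2 = 3
Q -> P = 0 -> 1 = 3
~(Q -> P) = ~3 = 0
~Q = ~0 = 3
P -> Q = 1 -> 0 = 2
~Q -> (P -> Q) = 3 -> 2 = 2
~(Q -> P) | (~Q -> (P -> Q)) = 0 | 2 = 2
(((Q <-> Q) -> P) -> ((~P <-> (Q <-> Q)) | ~P)) -> (~(Q -> P) | (~Q -> (P -> Q))) = 3 -> 2 = 2
No assignment yields a value below 2, so this is the minimum.

2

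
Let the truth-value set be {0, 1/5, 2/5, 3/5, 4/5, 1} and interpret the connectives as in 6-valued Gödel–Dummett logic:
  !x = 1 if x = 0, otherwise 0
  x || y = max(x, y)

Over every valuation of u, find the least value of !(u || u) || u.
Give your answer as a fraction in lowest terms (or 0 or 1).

Take u = 1/5:
u || u = 1/5 || 1/5 = 1/5
!(u || u) = !1/5 = 0
!(u || u) || u = 0 || 1/5 = 1/5
No assignment yields a value below 1/5, so this is the minimum.

1/5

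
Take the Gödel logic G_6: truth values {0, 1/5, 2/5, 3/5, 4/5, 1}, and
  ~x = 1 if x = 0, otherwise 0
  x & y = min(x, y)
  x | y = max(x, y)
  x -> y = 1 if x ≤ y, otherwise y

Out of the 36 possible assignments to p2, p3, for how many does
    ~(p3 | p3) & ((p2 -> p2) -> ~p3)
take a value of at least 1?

value 1: 6 assignments (counts)
value 0: 30 assignments
So 6 of the 36 assignments meet the threshold.

6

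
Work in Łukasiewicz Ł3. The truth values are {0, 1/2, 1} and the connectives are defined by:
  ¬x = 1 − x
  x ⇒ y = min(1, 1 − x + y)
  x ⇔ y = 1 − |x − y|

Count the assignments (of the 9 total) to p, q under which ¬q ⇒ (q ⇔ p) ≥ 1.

7

p = 0, q = 0 ↦ 1  ≥
p = 0, q = 1/2 ↦ 1  ≥
p = 0, q = 1 ↦ 1  ≥
p = 1/2, q = 0 ↦ 1/2  <
p = 1/2, q = 1/2 ↦ 1  ≥
p = 1/2, q = 1 ↦ 1  ≥
p = 1, q = 0 ↦ 0  <
p = 1, q = 1/2 ↦ 1  ≥
p = 1, q = 1 ↦ 1  ≥
So 7 of the 9 assignments meet the threshold.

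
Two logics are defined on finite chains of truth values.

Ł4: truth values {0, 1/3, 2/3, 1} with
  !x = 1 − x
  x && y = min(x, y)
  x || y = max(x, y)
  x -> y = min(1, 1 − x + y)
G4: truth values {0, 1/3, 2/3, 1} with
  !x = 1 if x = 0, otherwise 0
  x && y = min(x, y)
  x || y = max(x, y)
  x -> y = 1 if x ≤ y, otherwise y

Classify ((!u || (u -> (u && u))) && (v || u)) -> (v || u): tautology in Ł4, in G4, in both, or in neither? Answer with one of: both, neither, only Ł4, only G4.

In Ł4: every assignment gives 1 — tautology.
In G4: every assignment gives 1 — tautology.

both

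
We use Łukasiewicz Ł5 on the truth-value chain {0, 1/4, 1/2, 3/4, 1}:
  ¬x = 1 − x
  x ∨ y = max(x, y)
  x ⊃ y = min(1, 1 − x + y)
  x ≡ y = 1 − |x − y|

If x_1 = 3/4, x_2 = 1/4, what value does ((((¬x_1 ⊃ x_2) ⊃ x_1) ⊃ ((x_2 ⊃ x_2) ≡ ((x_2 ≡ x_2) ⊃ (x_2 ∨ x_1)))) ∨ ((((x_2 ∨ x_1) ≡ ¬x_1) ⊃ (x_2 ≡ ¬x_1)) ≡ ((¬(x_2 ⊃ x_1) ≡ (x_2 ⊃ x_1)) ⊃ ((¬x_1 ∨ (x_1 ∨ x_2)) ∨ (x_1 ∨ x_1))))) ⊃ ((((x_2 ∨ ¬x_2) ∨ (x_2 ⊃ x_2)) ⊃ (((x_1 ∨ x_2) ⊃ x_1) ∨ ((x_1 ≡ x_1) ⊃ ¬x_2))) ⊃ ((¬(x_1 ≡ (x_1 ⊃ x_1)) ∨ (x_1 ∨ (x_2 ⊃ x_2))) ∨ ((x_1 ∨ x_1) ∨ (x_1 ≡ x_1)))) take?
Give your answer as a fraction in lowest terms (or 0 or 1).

1

¬x_1 = ¬3/4 = 1/4
¬x_1 ⊃ x_2 = 1/4 ⊃ 1/4 = 1
(¬x_1 ⊃ x_2) ⊃ x_1 = 1 ⊃ 3/4 = 3/4
x_2 ⊃ x_2 = 1/4 ⊃ 1/4 = 1
x_2 ≡ x_2 = 1/4 ≡ 1/4 = 1
x_2 ∨ x_1 = 1/4 ∨ 3/4 = 3/4
(x_2 ≡ x_2) ⊃ (x_2 ∨ x_1) = 1 ⊃ 3/4 = 3/4
(x_2 ⊃ x_2) ≡ ((x_2 ≡ x_2) ⊃ (x_2 ∨ x_1)) = 1 ≡ 3/4 = 3/4
((¬x_1 ⊃ x_2) ⊃ x_1) ⊃ ((x_2 ⊃ x_2) ≡ ((x_2 ≡ x_2) ⊃ (x_2 ∨ x_1))) = 3/4 ⊃ 3/4 = 1
x_2 ∨ x_1 = 1/4 ∨ 3/4 = 3/4
¬x_1 = ¬3/4 = 1/4
(x_2 ∨ x_1) ≡ ¬x_1 = 3/4 ≡ 1/4 = 1/2
¬x_1 = ¬3/4 = 1/4
x_2 ≡ ¬x_1 = 1/4 ≡ 1/4 = 1
((x_2 ∨ x_1) ≡ ¬x_1) ⊃ (x_2 ≡ ¬x_1) = 1/2 ⊃ 1 = 1
x_2 ⊃ x_1 = 1/4 ⊃ 3/4 = 1
¬(x_2 ⊃ x_1) = ¬1 = 0
x_2 ⊃ x_1 = 1/4 ⊃ 3/4 = 1
¬(x_2 ⊃ x_1) ≡ (x_2 ⊃ x_1) = 0 ≡ 1 = 0
¬x_1 = ¬3/4 = 1/4
x_1 ∨ x_2 = 3/4 ∨ 1/4 = 3/4
¬x_1 ∨ (x_1 ∨ x_2) = 1/4 ∨ 3/4 = 3/4
x_1 ∨ x_1 = 3/4 ∨ 3/4 = 3/4
(¬x_1 ∨ (x_1 ∨ x_2)) ∨ (x_1 ∨ x_1) = 3/4 ∨ 3/4 = 3/4
(¬(x_2 ⊃ x_1) ≡ (x_2 ⊃ x_1)) ⊃ ((¬x_1 ∨ (x_1 ∨ x_2)) ∨ (x_1 ∨ x_1)) = 0 ⊃ 3/4 = 1
(((x_2 ∨ x_1) ≡ ¬x_1) ⊃ (x_2 ≡ ¬x_1)) ≡ ((¬(x_2 ⊃ x_1) ≡ (x_2 ⊃ x_1)) ⊃ ((¬x_1 ∨ (x_1 ∨ x_2)) ∨ (x_1 ∨ x_1))) = 1 ≡ 1 = 1
(((¬x_1 ⊃ x_2) ⊃ x_1) ⊃ ((x_2 ⊃ x_2) ≡ ((x_2 ≡ x_2) ⊃ (x_2 ∨ x_1)))) ∨ ((((x_2 ∨ x_1) ≡ ¬x_1) ⊃ (x_2 ≡ ¬x_1)) ≡ ((¬(x_2 ⊃ x_1) ≡ (x_2 ⊃ x_1)) ⊃ ((¬x_1 ∨ (x_1 ∨ x_2)) ∨ (x_1 ∨ x_1)))) = 1 ∨ 1 = 1
¬x_2 = ¬1/4 = 3/4
x_2 ∨ ¬x_2 = 1/4 ∨ 3/4 = 3/4
x_2 ⊃ x_2 = 1/4 ⊃ 1/4 = 1
(x_2 ∨ ¬x_2) ∨ (x_2 ⊃ x_2) = 3/4 ∨ 1 = 1
x_1 ∨ x_2 = 3/4 ∨ 1/4 = 3/4
(x_1 ∨ x_2) ⊃ x_1 = 3/4 ⊃ 3/4 = 1
x_1 ≡ x_1 = 3/4 ≡ 3/4 = 1
¬x_2 = ¬1/4 = 3/4
(x_1 ≡ x_1) ⊃ ¬x_2 = 1 ⊃ 3/4 = 3/4
((x_1 ∨ x_2) ⊃ x_1) ∨ ((x_1 ≡ x_1) ⊃ ¬x_2) = 1 ∨ 3/4 = 1
((x_2 ∨ ¬x_2) ∨ (x_2 ⊃ x_2)) ⊃ (((x_1 ∨ x_2) ⊃ x_1) ∨ ((x_1 ≡ x_1) ⊃ ¬x_2)) = 1 ⊃ 1 = 1
x_1 ⊃ x_1 = 3/4 ⊃ 3/4 = 1
x_1 ≡ (x_1 ⊃ x_1) = 3/4 ≡ 1 = 3/4
¬(x_1 ≡ (x_1 ⊃ x_1)) = ¬3/4 = 1/4
x_2 ⊃ x_2 = 1/4 ⊃ 1/4 = 1
x_1 ∨ (x_2 ⊃ x_2) = 3/4 ∨ 1 = 1
¬(x_1 ≡ (x_1 ⊃ x_1)) ∨ (x_1 ∨ (x_2 ⊃ x_2)) = 1/4 ∨ 1 = 1
x_1 ∨ x_1 = 3/4 ∨ 3/4 = 3/4
x_1 ≡ x_1 = 3/4 ≡ 3/4 = 1
(x_1 ∨ x_1) ∨ (x_1 ≡ x_1) = 3/4 ∨ 1 = 1
(¬(x_1 ≡ (x_1 ⊃ x_1)) ∨ (x_1 ∨ (x_2 ⊃ x_2))) ∨ ((x_1 ∨ x_1) ∨ (x_1 ≡ x_1)) = 1 ∨ 1 = 1
(((x_2 ∨ ¬x_2) ∨ (x_2 ⊃ x_2)) ⊃ (((x_1 ∨ x_2) ⊃ x_1) ∨ ((x_1 ≡ x_1) ⊃ ¬x_2))) ⊃ ((¬(x_1 ≡ (x_1 ⊃ x_1)) ∨ (x_1 ∨ (x_2 ⊃ x_2))) ∨ ((x_1 ∨ x_1) ∨ (x_1 ≡ x_1))) = 1 ⊃ 1 = 1
((((¬x_1 ⊃ x_2) ⊃ x_1) ⊃ ((x_2 ⊃ x_2) ≡ ((x_2 ≡ x_2) ⊃ (x_2 ∨ x_1)))) ∨ ((((x_2 ∨ x_1) ≡ ¬x_1) ⊃ (x_2 ≡ ¬x_1)) ≡ ((¬(x_2 ⊃ x_1) ≡ (x_2 ⊃ x_1)) ⊃ ((¬x_1 ∨ (x_1 ∨ x_2)) ∨ (x_1 ∨ x_1))))) ⊃ ((((x_2 ∨ ¬x_2) ∨ (x_2 ⊃ x_2)) ⊃ (((x_1 ∨ x_2) ⊃ x_1) ∨ ((x_1 ≡ x_1) ⊃ ¬x_2))) ⊃ ((¬(x_1 ≡ (x_1 ⊃ x_1)) ∨ (x_1 ∨ (x_2 ⊃ x_2))) ∨ ((x_1 ∨ x_1) ∨ (x_1 ≡ x_1)))) = 1 ⊃ 1 = 1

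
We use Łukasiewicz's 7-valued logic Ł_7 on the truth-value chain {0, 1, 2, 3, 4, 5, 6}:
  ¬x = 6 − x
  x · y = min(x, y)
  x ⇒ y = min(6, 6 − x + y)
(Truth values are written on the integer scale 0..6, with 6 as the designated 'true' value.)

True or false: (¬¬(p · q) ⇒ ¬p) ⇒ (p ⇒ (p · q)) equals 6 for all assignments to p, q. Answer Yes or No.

Counterexample: take p = 1, q = 0.
p · q = 1 · 0 = 0
¬(p · q) = ¬0 = 6
¬¬(p · q) = ¬6 = 0
¬p = ¬1 = 5
¬¬(p · q) ⇒ ¬p = 0 ⇒ 5 = 6
p · q = 1 · 0 = 0
p ⇒ (p · q) = 1 ⇒ 0 = 5
(¬¬(p · q) ⇒ ¬p) ⇒ (p ⇒ (p · q)) = 6 ⇒ 5 = 5
This gives 5 ≠ 6.

No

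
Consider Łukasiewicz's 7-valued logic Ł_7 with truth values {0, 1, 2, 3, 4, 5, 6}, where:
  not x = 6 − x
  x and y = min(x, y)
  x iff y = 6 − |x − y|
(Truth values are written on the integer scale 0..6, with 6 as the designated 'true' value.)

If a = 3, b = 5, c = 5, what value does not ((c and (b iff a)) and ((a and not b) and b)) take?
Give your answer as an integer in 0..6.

5

b iff a = 5 iff 3 = 4
c and (b iff a) = 5 and 4 = 4
not b = not 5 = 1
a and not b = 3 and 1 = 1
(a and not b) and b = 1 and 5 = 1
(c and (b iff a)) and ((a and not b) and b) = 4 and 1 = 1
not ((c and (b iff a)) and ((a and not b) and b)) = not 1 = 5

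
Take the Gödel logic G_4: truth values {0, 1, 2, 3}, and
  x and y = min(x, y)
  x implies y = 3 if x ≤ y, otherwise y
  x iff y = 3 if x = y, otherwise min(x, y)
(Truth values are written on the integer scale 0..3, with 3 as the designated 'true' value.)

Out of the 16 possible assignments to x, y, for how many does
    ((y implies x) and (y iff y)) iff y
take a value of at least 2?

x = 0, y = 0 ↦ 0  <
x = 0, y = 1 ↦ 0  <
x = 0, y = 2 ↦ 0  <
x = 0, y = 3 ↦ 0  <
x = 1, y = 0 ↦ 0  <
x = 1, y = 1 ↦ 1  <
x = 1, y = 2 ↦ 1  <
x = 1, y = 3 ↦ 1  <
x = 2, y = 0 ↦ 0  <
x = 2, y = 1 ↦ 1  <
x = 2, y = 2 ↦ 2  ≥
x = 2, y = 3 ↦ 2  ≥
x = 3, y = 0 ↦ 0  <
x = 3, y = 1 ↦ 1  <
x = 3, y = 2 ↦ 2  ≥
x = 3, y = 3 ↦ 3  ≥
So 4 of the 16 assignments meet the threshold.

4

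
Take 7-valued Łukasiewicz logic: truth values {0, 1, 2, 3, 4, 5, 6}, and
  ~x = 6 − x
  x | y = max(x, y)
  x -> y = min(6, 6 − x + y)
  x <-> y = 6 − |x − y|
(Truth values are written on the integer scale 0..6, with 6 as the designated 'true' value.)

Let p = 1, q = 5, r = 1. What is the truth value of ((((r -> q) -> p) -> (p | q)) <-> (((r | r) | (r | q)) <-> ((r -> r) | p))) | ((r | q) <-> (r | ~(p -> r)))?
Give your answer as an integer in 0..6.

r -> q = 1 -> 5 = 6
(r -> q) -> p = 6 -> 1 = 1
p | q = 1 | 5 = 5
((r -> q) -> p) -> (p | q) = 1 -> 5 = 6
r | r = 1 | 1 = 1
r | q = 1 | 5 = 5
(r | r) | (r | q) = 1 | 5 = 5
r -> r = 1 -> 1 = 6
(r -> r) | p = 6 | 1 = 6
((r | r) | (r | q)) <-> ((r -> r) | p) = 5 <-> 6 = 5
(((r -> q) -> p) -> (p | q)) <-> (((r | r) | (r | q)) <-> ((r -> r) | p)) = 6 <-> 5 = 5
r | q = 1 | 5 = 5
p -> r = 1 -> 1 = 6
~(p -> r) = ~6 = 0
r | ~(p -> r) = 1 | 0 = 1
(r | q) <-> (r | ~(p -> r)) = 5 <-> 1 = 2
((((r -> q) -> p) -> (p | q)) <-> (((r | r) | (r | q)) <-> ((r -> r) | p))) | ((r | q) <-> (r | ~(p -> r))) = 5 | 2 = 5

5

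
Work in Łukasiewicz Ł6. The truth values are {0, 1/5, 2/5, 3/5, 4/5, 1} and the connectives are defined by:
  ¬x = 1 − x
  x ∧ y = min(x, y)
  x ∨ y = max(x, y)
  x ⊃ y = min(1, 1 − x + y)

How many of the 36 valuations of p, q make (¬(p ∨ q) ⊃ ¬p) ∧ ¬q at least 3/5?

18

value 1: 6 assignments (counts)
value 4/5: 6 assignments (counts)
value 3/5: 6 assignments (counts)
value 2/5: 6 assignments
value 1/5: 6 assignments
value 0: 6 assignments
So 18 of the 36 assignments meet the threshold.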